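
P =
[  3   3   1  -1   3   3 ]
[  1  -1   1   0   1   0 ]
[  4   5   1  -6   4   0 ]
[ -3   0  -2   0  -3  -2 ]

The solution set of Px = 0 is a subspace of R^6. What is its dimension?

3

Row reduce to echelon form.
R2 ← R2 − (1/3)·R1: [0, -2, 2/3, 1/3, 0, -1]
R3 ← R3 − (4/3)·R1: [0, 1, -1/3, -14/3, 0, -4]
R4 ← R4 + R1: [0, 3, -1, -1, 0, 1]
R3 ← R3 + (1/2)·R2: [0, 0, 0, -9/2, 0, -9/2]
R4 ← R4 + (3/2)·R2: [0, 0, 0, -1/2, 0, -1/2]
R4 ← R4 − (1/9)·R3: [0, 0, 0, 0, 0, 0]
3 nonzero rows, so rank(P) = 3.
P has 6 columns; by rank–nullity, nullity = 6 − 3 = 3.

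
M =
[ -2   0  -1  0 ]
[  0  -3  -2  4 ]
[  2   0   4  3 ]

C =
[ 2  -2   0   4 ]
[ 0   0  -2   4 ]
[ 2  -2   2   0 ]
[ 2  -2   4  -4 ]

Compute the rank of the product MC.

First compute MC:
[[ -6,   6,  -2,  -8],
 [  4,  -4,  18, -28],
 [ 18, -18,  20,  -4]]
Now row reduce the product.
R2 ← R2 + (2/3)·R1: [0, 0, 50/3, -100/3]
R3 ← R3 + (3)·R1: [0, 0, 14, -28]
R3 ← R3 − (21/25)·R2: [0, 0, 0, 0]
2 nonzero rows, so rank(MC) = 2.

2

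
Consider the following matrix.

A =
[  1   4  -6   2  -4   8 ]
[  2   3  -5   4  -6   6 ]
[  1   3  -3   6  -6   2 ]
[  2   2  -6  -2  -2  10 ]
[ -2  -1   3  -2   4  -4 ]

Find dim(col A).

Row reduce to echelon form.
R2 ← R2 − (2)·R1: [0, -5, 7, 0, 2, -10]
R3 ← R3 − R1: [0, -1, 3, 4, -2, -6]
R4 ← R4 − (2)·R1: [0, -6, 6, -6, 6, -6]
R5 ← R5 + (2)·R1: [0, 7, -9, 2, -4, 12]
R3 ← R3 − (1/5)·R2: [0, 0, 8/5, 4, -12/5, -4]
R4 ← R4 − (6/5)·R2: [0, 0, -12/5, -6, 18/5, 6]
R5 ← R5 + (7/5)·R2: [0, 0, 4/5, 2, -6/5, -2]
R4 ← R4 + (3/2)·R3: [0, 0, 0, 0, 0, 0]
R5 ← R5 − (1/2)·R3: [0, 0, 0, 0, 0, 0]
Echelon form has 3 nonzero rows, so rank(A) = 3.
The column space has dimension equal to the rank: 3.

3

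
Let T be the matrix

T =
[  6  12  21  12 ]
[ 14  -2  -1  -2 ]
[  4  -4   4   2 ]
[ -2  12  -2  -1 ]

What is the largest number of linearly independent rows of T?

Row reduce to echelon form.
R2 ← R2 − (7/3)·R1: [0, -30, -50, -30]
R3 ← R3 − (2/3)·R1: [0, -12, -10, -6]
R4 ← R4 + (1/3)·R1: [0, 16, 5, 3]
R3 ← R3 − (2/5)·R2: [0, 0, 10, 6]
R4 ← R4 + (8/15)·R2: [0, 0, -65/3, -13]
R4 ← R4 + (13/6)·R3: [0, 0, 0, 0]
Echelon form has 3 nonzero rows, so rank(T) = 3.
The rank gives the maximum number of linearly independent rows: 3.

3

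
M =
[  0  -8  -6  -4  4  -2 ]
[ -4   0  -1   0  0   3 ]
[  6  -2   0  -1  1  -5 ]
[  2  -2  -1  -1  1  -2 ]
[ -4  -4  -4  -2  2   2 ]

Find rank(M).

2

Row reduce to echelon form.
Swap R1 ↔ R2
R3 ← R3 + (3/2)·R1: [0, -2, -3/2, -1, 1, -1/2]
R4 ← R4 + (1/2)·R1: [0, -2, -3/2, -1, 1, -1/2]
R5 ← R5 − R1: [0, -4, -3, -2, 2, -1]
R3 ← R3 − (1/4)·R2: [0, 0, 0, 0, 0, 0]
R4 ← R4 − (1/4)·R2: [0, 0, 0, 0, 0, 0]
R5 ← R5 − (1/2)·R2: [0, 0, 0, 0, 0, 0]
Echelon form has 2 nonzero rows, so rank(M) = 2.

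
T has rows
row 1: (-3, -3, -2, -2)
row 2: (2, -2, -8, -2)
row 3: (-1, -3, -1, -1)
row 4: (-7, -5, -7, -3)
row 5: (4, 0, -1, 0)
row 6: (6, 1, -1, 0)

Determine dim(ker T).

0

Row reduce to echelon form.
R2 ← R2 + (2/3)·R1: [0, -4, -28/3, -10/3]
R3 ← R3 − (1/3)·R1: [0, -2, -1/3, -1/3]
R4 ← R4 − (7/3)·R1: [0, 2, -7/3, 5/3]
R5 ← R5 + (4/3)·R1: [0, -4, -11/3, -8/3]
R6 ← R6 + (2)·R1: [0, -5, -5, -4]
R3 ← R3 − (1/2)·R2: [0, 0, 13/3, 4/3]
R4 ← R4 + (1/2)·R2: [0, 0, -7, 0]
R5 ← R5 − R2: [0, 0, 17/3, 2/3]
R6 ← R6 − (5/4)·R2: [0, 0, 20/3, 1/6]
R4 ← R4 + (21/13)·R3: [0, 0, 0, 28/13]
R5 ← R5 − (17/13)·R3: [0, 0, 0, -14/13]
R6 ← R6 − (20/13)·R3: [0, 0, 0, -49/26]
R5 ← R5 + (1/2)·R4: [0, 0, 0, 0]
R6 ← R6 + (7/8)·R4: [0, 0, 0, 0]
4 nonzero rows, so rank(T) = 4.
T has 4 columns; by rank–nullity, nullity = 4 − 4 = 0.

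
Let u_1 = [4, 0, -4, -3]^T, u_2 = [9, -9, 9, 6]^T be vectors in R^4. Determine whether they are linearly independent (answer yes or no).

yes

Form the matrix with these vectors as rows and row reduce.
R2 ← R2 − (9/4)·R1: [0, -9, 18, 51/4]
2 nonzero rows, so the 2 vectors span a space of dimension 2.
Since 2 = 2, the vectors are linearly independent.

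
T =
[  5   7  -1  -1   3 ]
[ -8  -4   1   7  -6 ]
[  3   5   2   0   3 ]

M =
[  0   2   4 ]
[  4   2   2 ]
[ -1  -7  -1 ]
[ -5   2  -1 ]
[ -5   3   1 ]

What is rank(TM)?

3

First compute TM:
[[ 19,  38,  39],
 [-22, -35, -54],
 [  3,  11,  23]]
Now row reduce the product.
R2 ← R2 + (22/19)·R1: [0, 9, -168/19]
R3 ← R3 − (3/19)·R1: [0, 5, 320/19]
R3 ← R3 − (5/9)·R2: [0, 0, 1240/57]
3 nonzero rows, so rank(TM) = 3.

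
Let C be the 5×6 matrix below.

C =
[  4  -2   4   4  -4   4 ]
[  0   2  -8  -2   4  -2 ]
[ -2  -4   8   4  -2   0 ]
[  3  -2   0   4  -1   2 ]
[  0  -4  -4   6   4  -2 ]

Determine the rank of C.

3

Row reduce to echelon form.
R3 ← R3 + (1/2)·R1: [0, -5, 10, 6, -4, 2]
R4 ← R4 − (3/4)·R1: [0, -1/2, -3, 1, 2, -1]
R3 ← R3 + (5/2)·R2: [0, 0, -10, 1, 6, -3]
R4 ← R4 + (1/4)·R2: [0, 0, -5, 1/2, 3, -3/2]
R5 ← R5 + (2)·R2: [0, 0, -20, 2, 12, -6]
R4 ← R4 − (1/2)·R3: [0, 0, 0, 0, 0, 0]
R5 ← R5 − (2)·R3: [0, 0, 0, 0, 0, 0]
Echelon form has 3 nonzero rows, so rank(C) = 3.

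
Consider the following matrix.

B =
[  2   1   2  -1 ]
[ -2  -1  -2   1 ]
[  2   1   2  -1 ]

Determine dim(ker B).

Row reduce to echelon form.
R2 ← R2 + R1: [0, 0, 0, 0]
R3 ← R3 − R1: [0, 0, 0, 0]
1 nonzero row, so rank(B) = 1.
B has 4 columns; by rank–nullity, nullity = 4 − 1 = 3.

3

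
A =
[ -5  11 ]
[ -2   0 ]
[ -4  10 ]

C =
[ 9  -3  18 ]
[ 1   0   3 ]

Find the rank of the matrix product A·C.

2

First compute AC:
[[-34,  15, -57],
 [-18,   6, -36],
 [-26,  12, -42]]
Now row reduce the product.
R2 ← R2 − (9/17)·R1: [0, -33/17, -99/17]
R3 ← R3 − (13/17)·R1: [0, 9/17, 27/17]
R3 ← R3 + (3/11)·R2: [0, 0, 0]
2 nonzero rows, so rank(AC) = 2.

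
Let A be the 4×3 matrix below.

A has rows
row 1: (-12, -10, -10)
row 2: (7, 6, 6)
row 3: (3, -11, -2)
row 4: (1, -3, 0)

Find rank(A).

3

Row reduce to echelon form.
R2 ← R2 + (7/12)·R1: [0, 1/6, 1/6]
R3 ← R3 + (1/4)·R1: [0, -27/2, -9/2]
R4 ← R4 + (1/12)·R1: [0, -23/6, -5/6]
R3 ← R3 + (81)·R2: [0, 0, 9]
R4 ← R4 + (23)·R2: [0, 0, 3]
R4 ← R4 − (1/3)·R3: [0, 0, 0]
Echelon form has 3 nonzero rows, so rank(A) = 3.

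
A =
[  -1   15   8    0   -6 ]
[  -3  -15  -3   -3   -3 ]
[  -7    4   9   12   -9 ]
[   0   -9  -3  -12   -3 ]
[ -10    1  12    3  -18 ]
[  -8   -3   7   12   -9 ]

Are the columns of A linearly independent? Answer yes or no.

no

Row reduce A to echelon form.
R2 ← R2 − (3)·R1: [0, -60, -27, -3, 15]
R3 ← R3 − (7)·R1: [0, -101, -47, 12, 33]
R5 ← R5 − (10)·R1: [0, -149, -68, 3, 42]
R6 ← R6 − (8)·R1: [0, -123, -57, 12, 39]
R3 ← R3 − (101/60)·R2: [0, 0, -31/20, 341/20, 31/4]
R4 ← R4 − (3/20)·R2: [0, 0, 21/20, -231/20, -21/4]
R5 ← R5 − (149/60)·R2: [0, 0, -19/20, 209/20, 19/4]
R6 ← R6 − (41/20)·R2: [0, 0, -33/20, 363/20, 33/4]
R4 ← R4 + (21/31)·R3: [0, 0, 0, 0, 0]
R5 ← R5 − (19/31)·R3: [0, 0, 0, 0, 0]
R6 ← R6 − (33/31)·R3: [0, 0, 0, 0, 0]
3 pivots among 5 columns.
Only 3 < 5 pivot columns, so the columns are linearly dependent.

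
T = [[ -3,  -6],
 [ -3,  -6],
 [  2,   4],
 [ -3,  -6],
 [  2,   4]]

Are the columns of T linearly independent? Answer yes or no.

no

Row reduce T to echelon form.
R2 ← R2 − R1: [0, 0]
R3 ← R3 + (2/3)·R1: [0, 0]
R4 ← R4 − R1: [0, 0]
R5 ← R5 + (2/3)·R1: [0, 0]
1 pivot among 2 columns.
Only 1 < 2 pivot columns, so the columns are linearly dependent.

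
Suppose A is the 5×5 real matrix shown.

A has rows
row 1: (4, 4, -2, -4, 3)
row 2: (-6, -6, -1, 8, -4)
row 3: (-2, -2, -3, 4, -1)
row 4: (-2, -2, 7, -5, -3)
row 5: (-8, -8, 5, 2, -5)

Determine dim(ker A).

1

Row reduce to echelon form.
R2 ← R2 + (3/2)·R1: [0, 0, -4, 2, 1/2]
R3 ← R3 + (1/2)·R1: [0, 0, -4, 2, 1/2]
R4 ← R4 + (1/2)·R1: [0, 0, 6, -7, -3/2]
R5 ← R5 + (2)·R1: [0, 0, 1, -6, 1]
R3 ← R3 − R2: [0, 0, 0, 0, 0]
R4 ← R4 + (3/2)·R2: [0, 0, 0, -4, -3/4]
R5 ← R5 + (1/4)·R2: [0, 0, 0, -11/2, 9/8]
Swap R3 ↔ R4
R5 ← R5 − (11/8)·R3: [0, 0, 0, 0, 69/32]
Swap R4 ↔ R5
4 nonzero rows, so rank(A) = 4.
A has 5 columns; by rank–nullity, nullity = 5 − 4 = 1.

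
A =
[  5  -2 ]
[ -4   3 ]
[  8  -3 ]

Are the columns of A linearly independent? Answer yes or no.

yes

Row reduce A to echelon form.
R2 ← R2 + (4/5)·R1: [0, 7/5]
R3 ← R3 − (8/5)·R1: [0, 1/5]
R3 ← R3 − (1/7)·R2: [0, 0]
2 pivots among 2 columns.
Every column is a pivot column, so the columns are linearly independent.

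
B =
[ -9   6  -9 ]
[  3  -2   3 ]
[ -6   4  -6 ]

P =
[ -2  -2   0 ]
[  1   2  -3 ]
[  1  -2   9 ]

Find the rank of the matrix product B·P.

1

First compute BP:
[[ 15,  48, -99],
 [ -5, -16,  33],
 [ 10,  32, -66]]
Now row reduce the product.
R2 ← R2 + (1/3)·R1: [0, 0, 0]
R3 ← R3 − (2/3)·R1: [0, 0, 0]
1 nonzero row, so rank(BP) = 1.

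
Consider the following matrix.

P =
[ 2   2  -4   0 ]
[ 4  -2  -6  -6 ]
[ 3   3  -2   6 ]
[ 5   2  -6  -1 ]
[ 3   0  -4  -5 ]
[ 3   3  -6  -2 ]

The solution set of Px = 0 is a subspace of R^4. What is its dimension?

0

Row reduce to echelon form.
R2 ← R2 − (2)·R1: [0, -6, 2, -6]
R3 ← R3 − (3/2)·R1: [0, 0, 4, 6]
R4 ← R4 − (5/2)·R1: [0, -3, 4, -1]
R5 ← R5 − (3/2)·R1: [0, -3, 2, -5]
R6 ← R6 − (3/2)·R1: [0, 0, 0, -2]
R4 ← R4 − (1/2)·R2: [0, 0, 3, 2]
R5 ← R5 − (1/2)·R2: [0, 0, 1, -2]
R4 ← R4 − (3/4)·R3: [0, 0, 0, -5/2]
R5 ← R5 − (1/4)·R3: [0, 0, 0, -7/2]
R5 ← R5 − (7/5)·R4: [0, 0, 0, 0]
R6 ← R6 − (4/5)·R4: [0, 0, 0, 0]
4 nonzero rows, so rank(P) = 4.
P has 4 columns; by rank–nullity, nullity = 4 − 4 = 0.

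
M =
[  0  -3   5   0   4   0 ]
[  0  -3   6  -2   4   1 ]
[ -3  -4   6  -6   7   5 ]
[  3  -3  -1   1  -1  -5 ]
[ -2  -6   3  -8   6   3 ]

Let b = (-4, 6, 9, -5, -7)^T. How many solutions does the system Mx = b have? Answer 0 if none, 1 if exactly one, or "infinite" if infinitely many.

Row reduce the augmented matrix [M | b].
Swap R1 ↔ R3
R4 ← R4 + R1: [0, -7, 5, -5, 6, 0, 4]
R5 ← R5 − (2/3)·R1: [0, -10/3, -1, -4, 4/3, -1/3, -13]
R3 ← R3 − R2: [0, 0, -1, 2, 0, -1, -10]
R4 ← R4 − (7/3)·R2: [0, 0, -9, -1/3, -10/3, -7/3, -10]
R5 ← R5 − (10/9)·R2: [0, 0, -23/3, -16/9, -28/9, -13/9, -59/3]
R4 ← R4 − (9)·R3: [0, 0, 0, -55/3, -10/3, 20/3, 80]
R5 ← R5 − (23/3)·R3: [0, 0, 0, -154/9, -28/9, 56/9, 57]
R5 ← R5 − (14/15)·R4: [0, 0, 0, 0, 0, 0, -53/3]
The echelon form has 5 nonzero rows; the last pivot sits in the augmented column, so rank(M) = 4 but rank([M|b]) = 5.
Since the ranks differ, the system is inconsistent.
It has no solutions.

0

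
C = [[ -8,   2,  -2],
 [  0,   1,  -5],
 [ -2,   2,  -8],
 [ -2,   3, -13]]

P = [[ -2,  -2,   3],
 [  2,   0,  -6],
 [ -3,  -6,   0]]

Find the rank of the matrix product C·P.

2

First compute CP:
[[ 26,  28, -36],
 [ 17,  30,  -6],
 [ 32,  52, -18],
 [ 49,  82, -24]]
Now row reduce the product.
R2 ← R2 − (17/26)·R1: [0, 152/13, 228/13]
R3 ← R3 − (16/13)·R1: [0, 228/13, 342/13]
R4 ← R4 − (49/26)·R1: [0, 380/13, 570/13]
R3 ← R3 − (3/2)·R2: [0, 0, 0]
R4 ← R4 − (5/2)·R2: [0, 0, 0]
2 nonzero rows, so rank(CP) = 2.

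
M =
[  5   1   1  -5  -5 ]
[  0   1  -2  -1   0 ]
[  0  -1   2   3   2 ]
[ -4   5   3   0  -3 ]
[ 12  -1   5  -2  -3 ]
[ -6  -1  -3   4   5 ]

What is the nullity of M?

1

Row reduce to echelon form.
R4 ← R4 + (4/5)·R1: [0, 29/5, 19/5, -4, -7]
R5 ← R5 − (12/5)·R1: [0, -17/5, 13/5, 10, 9]
R6 ← R6 + (6/5)·R1: [0, 1/5, -9/5, -2, -1]
R3 ← R3 + R2: [0, 0, 0, 2, 2]
R4 ← R4 − (29/5)·R2: [0, 0, 77/5, 9/5, -7]
R5 ← R5 + (17/5)·R2: [0, 0, -21/5, 33/5, 9]
R6 ← R6 − (1/5)·R2: [0, 0, -7/5, -9/5, -1]
Swap R3 ↔ R4
R5 ← R5 + (3/11)·R3: [0, 0, 0, 78/11, 78/11]
R6 ← R6 + (1/11)·R3: [0, 0, 0, -18/11, -18/11]
R5 ← R5 − (39/11)·R4: [0, 0, 0, 0, 0]
R6 ← R6 + (9/11)·R4: [0, 0, 0, 0, 0]
4 nonzero rows, so rank(M) = 4.
M has 5 columns; by rank–nullity, nullity = 5 − 4 = 1.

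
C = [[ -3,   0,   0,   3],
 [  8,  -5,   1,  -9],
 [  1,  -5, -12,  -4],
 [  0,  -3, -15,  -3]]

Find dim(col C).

Row reduce to echelon form.
R2 ← R2 + (8/3)·R1: [0, -5, 1, -1]
R3 ← R3 + (1/3)·R1: [0, -5, -12, -3]
R3 ← R3 − R2: [0, 0, -13, -2]
R4 ← R4 − (3/5)·R2: [0, 0, -78/5, -12/5]
R4 ← R4 − (6/5)·R3: [0, 0, 0, 0]
Echelon form has 3 nonzero rows, so rank(C) = 3.
The column space has dimension equal to the rank: 3.

3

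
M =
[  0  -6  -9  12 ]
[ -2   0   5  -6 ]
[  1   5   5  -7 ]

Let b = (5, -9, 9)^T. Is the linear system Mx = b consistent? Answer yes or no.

no

Row reduce the augmented matrix [M | b].
Swap R1 ↔ R2
R3 ← R3 + (1/2)·R1: [0, 5, 15/2, -10, 9/2]
R3 ← R3 + (5/6)·R2: [0, 0, 0, 0, 26/3]
The echelon form has 3 nonzero rows; the last pivot sits in the augmented column, so rank(M) = 2 but rank([M|b]) = 3.
Since the ranks differ, the system is inconsistent.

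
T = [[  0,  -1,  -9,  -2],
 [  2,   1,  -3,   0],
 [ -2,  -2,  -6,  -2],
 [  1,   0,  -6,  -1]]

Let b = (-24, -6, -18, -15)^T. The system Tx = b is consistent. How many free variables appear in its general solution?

Row reduce the augmented matrix [T | b].
Swap R1 ↔ R2
R3 ← R3 + R1: [0, -1, -9, -2, -24]
R4 ← R4 − (1/2)·R1: [0, -1/2, -9/2, -1, -12]
R3 ← R3 − R2: [0, 0, 0, 0, 0]
R4 ← R4 − (1/2)·R2: [0, 0, 0, 0, 0]
The echelon form has 2 nonzero rows, and every pivot lies in the first 4 columns, so rank(T) = rank([T|b]) = 2.
The system is consistent.
Free variables = (unknowns) − (rank) = 4 − 2 = 2.

2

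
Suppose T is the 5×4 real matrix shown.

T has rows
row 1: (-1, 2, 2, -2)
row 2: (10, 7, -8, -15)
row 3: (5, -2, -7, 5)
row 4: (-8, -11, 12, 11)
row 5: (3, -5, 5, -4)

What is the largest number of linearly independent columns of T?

Row reduce to echelon form.
R2 ← R2 + (10)·R1: [0, 27, 12, -35]
R3 ← R3 + (5)·R1: [0, 8, 3, -5]
R4 ← R4 − (8)·R1: [0, -27, -4, 27]
R5 ← R5 + (3)·R1: [0, 1, 11, -10]
R3 ← R3 − (8/27)·R2: [0, 0, -5/9, 145/27]
R4 ← R4 + R2: [0, 0, 8, -8]
R5 ← R5 − (1/27)·R2: [0, 0, 95/9, -235/27]
R4 ← R4 + (72/5)·R3: [0, 0, 0, 208/3]
R5 ← R5 + (19)·R3: [0, 0, 0, 280/3]
R5 ← R5 − (35/26)·R4: [0, 0, 0, 0]
Echelon form has 4 nonzero rows, so rank(T) = 4.
The rank gives the maximum number of linearly independent columns: 4.

4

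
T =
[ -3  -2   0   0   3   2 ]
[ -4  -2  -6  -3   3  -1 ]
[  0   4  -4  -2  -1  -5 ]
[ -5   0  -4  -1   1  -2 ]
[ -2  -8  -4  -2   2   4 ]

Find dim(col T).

4

Row reduce to echelon form.
R2 ← R2 − (4/3)·R1: [0, 2/3, -6, -3, -1, -11/3]
R4 ← R4 − (5/3)·R1: [0, 10/3, -4, -1, -4, -16/3]
R5 ← R5 − (2/3)·R1: [0, -20/3, -4, -2, 0, 8/3]
R3 ← R3 − (6)·R2: [0, 0, 32, 16, 5, 17]
R4 ← R4 − (5)·R2: [0, 0, 26, 14, 1, 13]
R5 ← R5 + (10)·R2: [0, 0, -64, -32, -10, -34]
R4 ← R4 − (13/16)·R3: [0, 0, 0, 1, -49/16, -13/16]
R5 ← R5 + (2)·R3: [0, 0, 0, 0, 0, 0]
Echelon form has 4 nonzero rows, so rank(T) = 4.
The column space has dimension equal to the rank: 4.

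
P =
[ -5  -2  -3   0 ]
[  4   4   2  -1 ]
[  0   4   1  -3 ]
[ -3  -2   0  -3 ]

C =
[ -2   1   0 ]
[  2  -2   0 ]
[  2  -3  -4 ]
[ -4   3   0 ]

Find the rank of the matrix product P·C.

First compute PC:
[[  0,   8,  12],
 [  8, -13,  -8],
 [ 22, -20,  -4],
 [ 14,  -8,   0]]
Now row reduce the product.
Swap R1 ↔ R2
R3 ← R3 − (11/4)·R1: [0, 63/4, 18]
R4 ← R4 − (7/4)·R1: [0, 59/4, 14]
R3 ← R3 − (63/32)·R2: [0, 0, -45/8]
R4 ← R4 − (59/32)·R2: [0, 0, -65/8]
R4 ← R4 − (13/9)·R3: [0, 0, 0]
3 nonzero rows, so rank(PC) = 3.

3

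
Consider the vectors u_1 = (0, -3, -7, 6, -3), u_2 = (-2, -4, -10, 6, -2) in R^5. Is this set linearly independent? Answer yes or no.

yes

Form the matrix with these vectors as rows and row reduce.
Swap R1 ↔ R2
2 nonzero rows, so the 2 vectors span a space of dimension 2.
Since 2 = 2, the vectors are linearly independent.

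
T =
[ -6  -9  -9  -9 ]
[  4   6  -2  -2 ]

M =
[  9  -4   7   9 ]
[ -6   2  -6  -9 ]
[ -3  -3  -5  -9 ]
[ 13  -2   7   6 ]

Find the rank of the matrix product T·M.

First compute TM:
[[-90,  51,  -6,  54],
 [-20,   6, -12, -12]]
Now row reduce the product.
R2 ← R2 − (2/9)·R1: [0, -16/3, -32/3, -24]
2 nonzero rows, so rank(TM) = 2.

2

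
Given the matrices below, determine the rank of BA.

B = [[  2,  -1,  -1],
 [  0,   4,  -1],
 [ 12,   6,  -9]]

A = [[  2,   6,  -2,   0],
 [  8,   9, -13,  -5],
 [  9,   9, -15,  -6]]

2

First compute BA:
[[-13,  -6,  24,  11],
 [ 23,  27, -37, -14],
 [ -9,  45,  33,  24]]
Now row reduce the product.
R2 ← R2 + (23/13)·R1: [0, 213/13, 71/13, 71/13]
R3 ← R3 − (9/13)·R1: [0, 639/13, 213/13, 213/13]
R3 ← R3 − (3)·R2: [0, 0, 0, 0]
2 nonzero rows, so rank(BA) = 2.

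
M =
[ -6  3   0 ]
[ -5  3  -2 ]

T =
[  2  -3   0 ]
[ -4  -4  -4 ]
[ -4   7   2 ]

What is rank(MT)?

2

First compute MT:
[[-24,   6, -12],
 [-14, -11, -16]]
Now row reduce the product.
R2 ← R2 − (7/12)·R1: [0, -29/2, -9]
2 nonzero rows, so rank(MT) = 2.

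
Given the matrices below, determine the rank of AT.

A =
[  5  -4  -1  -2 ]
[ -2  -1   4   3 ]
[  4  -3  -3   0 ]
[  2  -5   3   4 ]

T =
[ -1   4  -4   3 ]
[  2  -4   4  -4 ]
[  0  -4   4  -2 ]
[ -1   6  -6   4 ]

First compute AT:
[[-11,  28, -28,  25],
 [ -3,  -2,   2,   2],
 [-10,  40, -40,  30],
 [-16,  40, -40,  36]]
Now row reduce the product.
R2 ← R2 − (3/11)·R1: [0, -106/11, 106/11, -53/11]
R3 ← R3 − (10/11)·R1: [0, 160/11, -160/11, 80/11]
R4 ← R4 − (16/11)·R1: [0, -8/11, 8/11, -4/11]
R3 ← R3 + (80/53)·R2: [0, 0, 0, 0]
R4 ← R4 − (4/53)·R2: [0, 0, 0, 0]
2 nonzero rows, so rank(AT) = 2.

2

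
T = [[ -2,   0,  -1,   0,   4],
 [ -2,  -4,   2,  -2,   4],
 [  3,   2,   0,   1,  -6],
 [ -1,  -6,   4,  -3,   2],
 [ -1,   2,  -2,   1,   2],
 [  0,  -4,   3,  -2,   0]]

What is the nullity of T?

3

Row reduce to echelon form.
R2 ← R2 − R1: [0, -4, 3, -2, 0]
R3 ← R3 + (3/2)·R1: [0, 2, -3/2, 1, 0]
R4 ← R4 − (1/2)·R1: [0, -6, 9/2, -3, 0]
R5 ← R5 − (1/2)·R1: [0, 2, -3/2, 1, 0]
R3 ← R3 + (1/2)·R2: [0, 0, 0, 0, 0]
R4 ← R4 − (3/2)·R2: [0, 0, 0, 0, 0]
R5 ← R5 + (1/2)·R2: [0, 0, 0, 0, 0]
R6 ← R6 − R2: [0, 0, 0, 0, 0]
2 nonzero rows, so rank(T) = 2.
T has 5 columns; by rank–nullity, nullity = 5 − 2 = 3.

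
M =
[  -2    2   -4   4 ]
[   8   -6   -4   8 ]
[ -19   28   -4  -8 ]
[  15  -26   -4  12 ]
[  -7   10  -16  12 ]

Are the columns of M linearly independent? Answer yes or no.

yes

Row reduce M to echelon form.
R2 ← R2 + (4)·R1: [0, 2, -20, 24]
R3 ← R3 − (19/2)·R1: [0, 9, 34, -46]
R4 ← R4 + (15/2)·R1: [0, -11, -34, 42]
R5 ← R5 − (7/2)·R1: [0, 3, -2, -2]
R3 ← R3 − (9/2)·R2: [0, 0, 124, -154]
R4 ← R4 + (11/2)·R2: [0, 0, -144, 174]
R5 ← R5 − (3/2)·R2: [0, 0, 28, -38]
R4 ← R4 + (36/31)·R3: [0, 0, 0, -150/31]
R5 ← R5 − (7/31)·R3: [0, 0, 0, -100/31]
R5 ← R5 − (2/3)·R4: [0, 0, 0, 0]
4 pivots among 4 columns.
Every column is a pivot column, so the columns are linearly independent.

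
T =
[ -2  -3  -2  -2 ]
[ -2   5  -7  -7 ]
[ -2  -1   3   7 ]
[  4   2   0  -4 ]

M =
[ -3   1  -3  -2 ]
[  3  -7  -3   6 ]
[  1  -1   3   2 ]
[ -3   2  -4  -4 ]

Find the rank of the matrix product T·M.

4

First compute TM:
[[  1,  17,  17, -10],
 [ 35, -44,  -2,  48],
 [-15,  16, -10, -24],
 [  6, -18,  -2,  20]]
Now row reduce the product.
R2 ← R2 − (35)·R1: [0, -639, -597, 398]
R3 ← R3 + (15)·R1: [0, 271, 245, -174]
R4 ← R4 − (6)·R1: [0, -120, -104, 80]
R3 ← R3 + (271/639)·R2: [0, 0, -1744/213, -3328/639]
R4 ← R4 − (40/213)·R2: [0, 0, 576/71, 1120/213]
R4 ← R4 + (108/109)·R3: [0, 0, 0, 32/327]
4 nonzero rows, so rank(TM) = 4.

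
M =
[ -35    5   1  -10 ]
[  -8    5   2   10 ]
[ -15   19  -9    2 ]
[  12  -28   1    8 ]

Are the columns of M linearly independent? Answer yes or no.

Row reduce M to echelon form.
R2 ← R2 − (8/35)·R1: [0, 27/7, 62/35, 86/7]
R3 ← R3 − (3/7)·R1: [0, 118/7, -66/7, 44/7]
R4 ← R4 + (12/35)·R1: [0, -184/7, 47/35, 32/7]
R3 ← R3 − (118/27)·R2: [0, 0, -2318/135, -1280/27]
R4 ← R4 + (184/27)·R2: [0, 0, 1811/135, 2384/27]
R4 ← R4 + (1811/2318)·R3: [0, 0, 0, 59408/1159]
4 pivots among 4 columns.
Every column is a pivot column, so the columns are linearly independent.

yes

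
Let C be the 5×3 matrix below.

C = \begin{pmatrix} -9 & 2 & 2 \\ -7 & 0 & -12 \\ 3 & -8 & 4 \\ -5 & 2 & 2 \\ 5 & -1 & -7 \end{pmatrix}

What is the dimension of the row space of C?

3

Row reduce to echelon form.
R2 ← R2 − (7/9)·R1: [0, -14/9, -122/9]
R3 ← R3 + (1/3)·R1: [0, -22/3, 14/3]
R4 ← R4 − (5/9)·R1: [0, 8/9, 8/9]
R5 ← R5 + (5/9)·R1: [0, 1/9, -53/9]
R3 ← R3 − (33/7)·R2: [0, 0, 480/7]
R4 ← R4 + (4/7)·R2: [0, 0, -48/7]
R5 ← R5 + (1/14)·R2: [0, 0, -48/7]
R4 ← R4 + (1/10)·R3: [0, 0, 0]
R5 ← R5 + (1/10)·R3: [0, 0, 0]
Echelon form has 3 nonzero rows, so rank(C) = 3.
The row space has dimension equal to the rank: 3.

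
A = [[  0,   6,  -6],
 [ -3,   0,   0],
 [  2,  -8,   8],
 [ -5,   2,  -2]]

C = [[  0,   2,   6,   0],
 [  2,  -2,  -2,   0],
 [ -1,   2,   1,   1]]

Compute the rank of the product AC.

2

First compute AC:
[[ 18, -24, -18,  -6],
 [  0,  -6, -18,   0],
 [-24,  36,  36,   8],
 [  6, -18, -36,  -2]]
Now row reduce the product.
R3 ← R3 + (4/3)·R1: [0, 4, 12, 0]
R4 ← R4 − (1/3)·R1: [0, -10, -30, 0]
R3 ← R3 + (2/3)·R2: [0, 0, 0, 0]
R4 ← R4 − (5/3)·R2: [0, 0, 0, 0]
2 nonzero rows, so rank(AC) = 2.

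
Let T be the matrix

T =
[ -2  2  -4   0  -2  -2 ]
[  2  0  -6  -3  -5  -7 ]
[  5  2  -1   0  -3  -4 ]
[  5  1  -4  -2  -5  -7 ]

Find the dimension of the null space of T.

Row reduce to echelon form.
R2 ← R2 + R1: [0, 2, -10, -3, -7, -9]
R3 ← R3 + (5/2)·R1: [0, 7, -11, 0, -8, -9]
R4 ← R4 + (5/2)·R1: [0, 6, -14, -2, -10, -12]
R3 ← R3 − (7/2)·R2: [0, 0, 24, 21/2, 33/2, 45/2]
R4 ← R4 − (3)·R2: [0, 0, 16, 7, 11, 15]
R4 ← R4 − (2/3)·R3: [0, 0, 0, 0, 0, 0]
3 nonzero rows, so rank(T) = 3.
T has 6 columns; by rank–nullity, nullity = 6 − 3 = 3.

3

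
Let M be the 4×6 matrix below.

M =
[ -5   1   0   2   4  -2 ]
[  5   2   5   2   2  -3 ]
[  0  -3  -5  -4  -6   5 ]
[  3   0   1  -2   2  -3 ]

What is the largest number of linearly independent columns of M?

3

Row reduce to echelon form.
R2 ← R2 + R1: [0, 3, 5, 4, 6, -5]
R4 ← R4 + (3/5)·R1: [0, 3/5, 1, -4/5, 22/5, -21/5]
R3 ← R3 + R2: [0, 0, 0, 0, 0, 0]
R4 ← R4 − (1/5)·R2: [0, 0, 0, -8/5, 16/5, -16/5]
Swap R3 ↔ R4
Echelon form has 3 nonzero rows, so rank(M) = 3.
The rank gives the maximum number of linearly independent columns: 3.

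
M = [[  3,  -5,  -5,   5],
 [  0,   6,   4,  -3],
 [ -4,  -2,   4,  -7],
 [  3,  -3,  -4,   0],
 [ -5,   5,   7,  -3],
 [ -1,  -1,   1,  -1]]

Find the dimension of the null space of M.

Row reduce to echelon form.
R3 ← R3 + (4/3)·R1: [0, -26/3, -8/3, -1/3]
R4 ← R4 − R1: [0, 2, 1, -5]
R5 ← R5 + (5/3)·R1: [0, -10/3, -4/3, 16/3]
R6 ← R6 + (1/3)·R1: [0, -8/3, -2/3, 2/3]
R3 ← R3 + (13/9)·R2: [0, 0, 28/9, -14/3]
R4 ← R4 − (1/3)·R2: [0, 0, -1/3, -4]
R5 ← R5 + (5/9)·R2: [0, 0, 8/9, 11/3]
R6 ← R6 + (4/9)·R2: [0, 0, 10/9, -2/3]
R4 ← R4 + (3/28)·R3: [0, 0, 0, -9/2]
R5 ← R5 − (2/7)·R3: [0, 0, 0, 5]
R6 ← R6 − (5/14)·R3: [0, 0, 0, 1]
R5 ← R5 + (10/9)·R4: [0, 0, 0, 0]
R6 ← R6 + (2/9)·R4: [0, 0, 0, 0]
4 nonzero rows, so rank(M) = 4.
M has 4 columns; by rank–nullity, nullity = 4 − 4 = 0.

0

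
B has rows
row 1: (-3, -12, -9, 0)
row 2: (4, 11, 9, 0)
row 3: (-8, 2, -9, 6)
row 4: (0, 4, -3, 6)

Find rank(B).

3

Row reduce to echelon form.
R2 ← R2 + (4/3)·R1: [0, -5, -3, 0]
R3 ← R3 − (8/3)·R1: [0, 34, 15, 6]
R3 ← R3 + (34/5)·R2: [0, 0, -27/5, 6]
R4 ← R4 + (4/5)·R2: [0, 0, -27/5, 6]
R4 ← R4 − R3: [0, 0, 0, 0]
Echelon form has 3 nonzero rows, so rank(B) = 3.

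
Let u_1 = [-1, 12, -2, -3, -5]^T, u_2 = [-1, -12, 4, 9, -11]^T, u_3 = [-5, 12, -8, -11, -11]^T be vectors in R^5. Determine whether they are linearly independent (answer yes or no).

yes

Form the matrix with these vectors as rows and row reduce.
R2 ← R2 − R1: [0, -24, 6, 12, -6]
R3 ← R3 − (5)·R1: [0, -48, 2, 4, 14]
R3 ← R3 − (2)·R2: [0, 0, -10, -20, 26]
3 nonzero rows, so the 3 vectors span a space of dimension 3.
Since 3 = 3, the vectors are linearly independent.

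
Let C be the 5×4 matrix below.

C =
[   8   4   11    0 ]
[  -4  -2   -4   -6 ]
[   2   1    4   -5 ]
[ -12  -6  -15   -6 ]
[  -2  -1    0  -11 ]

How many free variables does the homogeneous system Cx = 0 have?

2

Row reduce to echelon form.
R2 ← R2 + (1/2)·R1: [0, 0, 3/2, -6]
R3 ← R3 − (1/4)·R1: [0, 0, 5/4, -5]
R4 ← R4 + (3/2)·R1: [0, 0, 3/2, -6]
R5 ← R5 + (1/4)·R1: [0, 0, 11/4, -11]
R3 ← R3 − (5/6)·R2: [0, 0, 0, 0]
R4 ← R4 − R2: [0, 0, 0, 0]
R5 ← R5 − (11/6)·R2: [0, 0, 0, 0]
2 nonzero rows, so rank(C) = 2.
C has 4 columns; by rank–nullity, nullity = 4 − 2 = 2.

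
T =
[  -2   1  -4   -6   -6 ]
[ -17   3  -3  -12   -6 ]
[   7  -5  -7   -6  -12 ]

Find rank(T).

Row reduce to echelon form.
R2 ← R2 − (17/2)·R1: [0, -11/2, 31, 39, 45]
R3 ← R3 + (7/2)·R1: [0, -3/2, -21, -27, -33]
R3 ← R3 − (3/11)·R2: [0, 0, -324/11, -414/11, -498/11]
Echelon form has 3 nonzero rows, so rank(T) = 3.

3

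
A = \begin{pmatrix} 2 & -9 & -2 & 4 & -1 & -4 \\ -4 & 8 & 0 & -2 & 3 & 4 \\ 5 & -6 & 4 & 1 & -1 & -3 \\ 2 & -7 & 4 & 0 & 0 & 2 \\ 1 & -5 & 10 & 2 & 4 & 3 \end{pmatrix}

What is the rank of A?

5

Row reduce to echelon form.
R2 ← R2 + (2)·R1: [0, -10, -4, 6, 1, -4]
R3 ← R3 − (5/2)·R1: [0, 33/2, 9, -9, 3/2, 7]
R4 ← R4 − R1: [0, 2, 6, -4, 1, 6]
R5 ← R5 − (1/2)·R1: [0, -1/2, 11, 0, 9/2, 5]
R3 ← R3 + (33/20)·R2: [0, 0, 12/5, 9/10, 63/20, 2/5]
R4 ← R4 + (1/5)·R2: [0, 0, 26/5, -14/5, 6/5, 26/5]
R5 ← R5 − (1/20)·R2: [0, 0, 56/5, -3/10, 89/20, 26/5]
R4 ← R4 − (13/6)·R3: [0, 0, 0, -19/4, -45/8, 13/3]
R5 ← R5 − (14/3)·R3: [0, 0, 0, -9/2, -41/4, 10/3]
R5 ← R5 − (18/19)·R4: [0, 0, 0, 0, -187/38, -44/57]
Echelon form has 5 nonzero rows, so rank(A) = 5.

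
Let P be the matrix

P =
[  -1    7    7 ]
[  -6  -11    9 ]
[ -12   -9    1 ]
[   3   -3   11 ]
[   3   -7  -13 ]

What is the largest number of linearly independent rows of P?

Row reduce to echelon form.
R2 ← R2 − (6)·R1: [0, -53, -33]
R3 ← R3 − (12)·R1: [0, -93, -83]
R4 ← R4 + (3)·R1: [0, 18, 32]
R5 ← R5 + (3)·R1: [0, 14, 8]
R3 ← R3 − (93/53)·R2: [0, 0, -1330/53]
R4 ← R4 + (18/53)·R2: [0, 0, 1102/53]
R5 ← R5 + (14/53)·R2: [0, 0, -38/53]
R4 ← R4 + (29/35)·R3: [0, 0, 0]
R5 ← R5 − (1/35)·R3: [0, 0, 0]
Echelon form has 3 nonzero rows, so rank(P) = 3.
The rank gives the maximum number of linearly independent rows: 3.

3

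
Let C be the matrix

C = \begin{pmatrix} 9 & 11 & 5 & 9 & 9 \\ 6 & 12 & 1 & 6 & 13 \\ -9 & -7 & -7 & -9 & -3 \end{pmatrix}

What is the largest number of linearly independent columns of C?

2

Row reduce to echelon form.
R2 ← R2 − (2/3)·R1: [0, 14/3, -7/3, 0, 7]
R3 ← R3 + R1: [0, 4, -2, 0, 6]
R3 ← R3 − (6/7)·R2: [0, 0, 0, 0, 0]
Echelon form has 2 nonzero rows, so rank(C) = 2.
The rank gives the maximum number of linearly independent columns: 2.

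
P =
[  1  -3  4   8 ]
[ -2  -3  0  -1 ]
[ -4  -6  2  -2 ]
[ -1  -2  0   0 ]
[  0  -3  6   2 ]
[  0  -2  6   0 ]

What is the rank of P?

Row reduce to echelon form.
R2 ← R2 + (2)·R1: [0, -9, 8, 15]
R3 ← R3 + (4)·R1: [0, -18, 18, 30]
R4 ← R4 + R1: [0, -5, 4, 8]
R3 ← R3 − (2)·R2: [0, 0, 2, 0]
R4 ← R4 − (5/9)·R2: [0, 0, -4/9, -1/3]
R5 ← R5 − (1/3)·R2: [0, 0, 10/3, -3]
R6 ← R6 − (2/9)·R2: [0, 0, 38/9, -10/3]
R4 ← R4 + (2/9)·R3: [0, 0, 0, -1/3]
R5 ← R5 − (5/3)·R3: [0, 0, 0, -3]
R6 ← R6 − (19/9)·R3: [0, 0, 0, -10/3]
R5 ← R5 − (9)·R4: [0, 0, 0, 0]
R6 ← R6 − (10)·R4: [0, 0, 0, 0]
Echelon form has 4 nonzero rows, so rank(P) = 4.

4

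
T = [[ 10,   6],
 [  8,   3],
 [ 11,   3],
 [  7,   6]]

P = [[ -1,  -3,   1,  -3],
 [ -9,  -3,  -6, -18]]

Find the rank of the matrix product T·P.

First compute TP:
[[-64, -48, -26, -138],
 [-35, -33, -10, -78],
 [-38, -42,  -7, -87],
 [-61, -39, -29, -129]]
Now row reduce the product.
R2 ← R2 − (35/64)·R1: [0, -27/4, 135/32, -81/32]
R3 ← R3 − (19/32)·R1: [0, -27/2, 135/16, -81/16]
R4 ← R4 − (61/64)·R1: [0, 27/4, -135/32, 81/32]
R3 ← R3 − (2)·R2: [0, 0, 0, 0]
R4 ← R4 + R2: [0, 0, 0, 0]
2 nonzero rows, so rank(TP) = 2.

2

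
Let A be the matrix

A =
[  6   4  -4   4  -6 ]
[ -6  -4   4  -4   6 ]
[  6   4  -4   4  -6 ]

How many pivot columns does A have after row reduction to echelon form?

1

Row reduce to echelon form.
R2 ← R2 + R1: [0, 0, 0, 0, 0]
R3 ← R3 − R1: [0, 0, 0, 0, 0]
Echelon form has 1 nonzero row, so rank(A) = 1.
Each nonzero row contributes one pivot column: 1 pivot columns.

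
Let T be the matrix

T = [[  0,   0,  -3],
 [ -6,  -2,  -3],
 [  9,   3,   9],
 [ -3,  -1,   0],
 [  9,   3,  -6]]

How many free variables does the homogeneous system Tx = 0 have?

Row reduce to echelon form.
Swap R1 ↔ R2
R3 ← R3 + (3/2)·R1: [0, 0, 9/2]
R4 ← R4 − (1/2)·R1: [0, 0, 3/2]
R5 ← R5 + (3/2)·R1: [0, 0, -21/2]
R3 ← R3 + (3/2)·R2: [0, 0, 0]
R4 ← R4 + (1/2)·R2: [0, 0, 0]
R5 ← R5 − (7/2)·R2: [0, 0, 0]
2 nonzero rows, so rank(T) = 2.
T has 3 columns; by rank–nullity, nullity = 3 − 2 = 1.

1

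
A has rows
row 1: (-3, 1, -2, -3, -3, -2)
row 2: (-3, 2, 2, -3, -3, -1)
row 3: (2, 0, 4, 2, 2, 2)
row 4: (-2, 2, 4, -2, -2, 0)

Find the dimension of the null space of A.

4

Row reduce to echelon form.
R2 ← R2 − R1: [0, 1, 4, 0, 0, 1]
R3 ← R3 + (2/3)·R1: [0, 2/3, 8/3, 0, 0, 2/3]
R4 ← R4 − (2/3)·R1: [0, 4/3, 16/3, 0, 0, 4/3]
R3 ← R3 − (2/3)·R2: [0, 0, 0, 0, 0, 0]
R4 ← R4 − (4/3)·R2: [0, 0, 0, 0, 0, 0]
2 nonzero rows, so rank(A) = 2.
A has 6 columns; by rank–nullity, nullity = 6 − 2 = 4.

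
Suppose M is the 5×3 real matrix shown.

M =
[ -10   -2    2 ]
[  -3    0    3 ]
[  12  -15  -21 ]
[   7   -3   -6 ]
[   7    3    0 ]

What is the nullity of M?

0

Row reduce to echelon form.
R2 ← R2 − (3/10)·R1: [0, 3/5, 12/5]
R3 ← R3 + (6/5)·R1: [0, -87/5, -93/5]
R4 ← R4 + (7/10)·R1: [0, -22/5, -23/5]
R5 ← R5 + (7/10)·R1: [0, 8/5, 7/5]
R3 ← R3 + (29)·R2: [0, 0, 51]
R4 ← R4 + (22/3)·R2: [0, 0, 13]
R5 ← R5 − (8/3)·R2: [0, 0, -5]
R4 ← R4 − (13/51)·R3: [0, 0, 0]
R5 ← R5 + (5/51)·R3: [0, 0, 0]
3 nonzero rows, so rank(M) = 3.
M has 3 columns; by rank–nullity, nullity = 3 − 3 = 0.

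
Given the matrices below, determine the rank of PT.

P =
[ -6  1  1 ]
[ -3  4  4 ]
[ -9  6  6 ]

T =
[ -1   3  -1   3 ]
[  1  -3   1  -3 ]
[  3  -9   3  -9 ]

1

First compute PT:
[[ 10, -30,  10, -30],
 [ 19, -57,  19, -57],
 [ 33, -99,  33, -99]]
Now row reduce the product.
R2 ← R2 − (19/10)·R1: [0, 0, 0, 0]
R3 ← R3 − (33/10)·R1: [0, 0, 0, 0]
1 nonzero row, so rank(PT) = 1.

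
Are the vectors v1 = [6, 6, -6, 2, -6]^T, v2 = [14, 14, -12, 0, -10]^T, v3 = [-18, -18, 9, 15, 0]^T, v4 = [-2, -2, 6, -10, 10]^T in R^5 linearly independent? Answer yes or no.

no

Form the matrix with these vectors as rows and row reduce.
R2 ← R2 − (7/3)·R1: [0, 0, 2, -14/3, 4]
R3 ← R3 + (3)·R1: [0, 0, -9, 21, -18]
R4 ← R4 + (1/3)·R1: [0, 0, 4, -28/3, 8]
R3 ← R3 + (9/2)·R2: [0, 0, 0, 0, 0]
R4 ← R4 − (2)·R2: [0, 0, 0, 0, 0]
2 nonzero rows, so the 4 vectors span a space of dimension 2.
Since 2 < 4, the vectors are linearly dependent.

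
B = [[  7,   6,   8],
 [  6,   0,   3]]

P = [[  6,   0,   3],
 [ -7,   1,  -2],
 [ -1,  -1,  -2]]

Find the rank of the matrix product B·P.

First compute BP:
[[ -8,  -2,  -7],
 [ 33,  -3,  12]]
Now row reduce the product.
R2 ← R2 + (33/8)·R1: [0, -45/4, -135/8]
2 nonzero rows, so rank(BP) = 2.

2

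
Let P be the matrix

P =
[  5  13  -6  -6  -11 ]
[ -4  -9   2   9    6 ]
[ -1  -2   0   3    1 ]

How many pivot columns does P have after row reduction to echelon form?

Row reduce to echelon form.
R2 ← R2 + (4/5)·R1: [0, 7/5, -14/5, 21/5, -14/5]
R3 ← R3 + (1/5)·R1: [0, 3/5, -6/5, 9/5, -6/5]
R3 ← R3 − (3/7)·R2: [0, 0, 0, 0, 0]
Echelon form has 2 nonzero rows, so rank(P) = 2.
Each nonzero row contributes one pivot column: 2 pivot columns.

2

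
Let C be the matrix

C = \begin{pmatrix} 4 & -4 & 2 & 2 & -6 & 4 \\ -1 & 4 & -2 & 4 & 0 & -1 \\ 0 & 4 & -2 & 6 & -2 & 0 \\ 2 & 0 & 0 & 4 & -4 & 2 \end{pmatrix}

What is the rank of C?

2

Row reduce to echelon form.
R2 ← R2 + (1/4)·R1: [0, 3, -3/2, 9/2, -3/2, 0]
R4 ← R4 − (1/2)·R1: [0, 2, -1, 3, -1, 0]
R3 ← R3 − (4/3)·R2: [0, 0, 0, 0, 0, 0]
R4 ← R4 − (2/3)·R2: [0, 0, 0, 0, 0, 0]
Echelon form has 2 nonzero rows, so rank(C) = 2.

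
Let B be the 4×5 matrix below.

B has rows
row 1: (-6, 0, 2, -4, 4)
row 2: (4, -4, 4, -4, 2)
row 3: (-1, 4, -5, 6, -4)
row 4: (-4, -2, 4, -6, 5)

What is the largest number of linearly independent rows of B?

2

Row reduce to echelon form.
R2 ← R2 + (2/3)·R1: [0, -4, 16/3, -20/3, 14/3]
R3 ← R3 − (1/6)·R1: [0, 4, -16/3, 20/3, -14/3]
R4 ← R4 − (2/3)·R1: [0, -2, 8/3, -10/3, 7/3]
R3 ← R3 + R2: [0, 0, 0, 0, 0]
R4 ← R4 − (1/2)·R2: [0, 0, 0, 0, 0]
Echelon form has 2 nonzero rows, so rank(B) = 2.
The rank gives the maximum number of linearly independent rows: 2.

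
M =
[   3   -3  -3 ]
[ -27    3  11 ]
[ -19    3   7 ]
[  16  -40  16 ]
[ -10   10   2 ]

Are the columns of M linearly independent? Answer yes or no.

yes

Row reduce M to echelon form.
R2 ← R2 + (9)·R1: [0, -24, -16]
R3 ← R3 + (19/3)·R1: [0, -16, -12]
R4 ← R4 − (16/3)·R1: [0, -24, 32]
R5 ← R5 + (10/3)·R1: [0, 0, -8]
R3 ← R3 − (2/3)·R2: [0, 0, -4/3]
R4 ← R4 − R2: [0, 0, 48]
R4 ← R4 + (36)·R3: [0, 0, 0]
R5 ← R5 − (6)·R3: [0, 0, 0]
3 pivots among 3 columns.
Every column is a pivot column, so the columns are linearly independent.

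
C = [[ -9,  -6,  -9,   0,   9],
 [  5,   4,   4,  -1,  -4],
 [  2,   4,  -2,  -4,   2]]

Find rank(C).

Row reduce to echelon form.
R2 ← R2 + (5/9)·R1: [0, 2/3, -1, -1, 1]
R3 ← R3 + (2/9)·R1: [0, 8/3, -4, -4, 4]
R3 ← R3 − (4)·R2: [0, 0, 0, 0, 0]
Echelon form has 2 nonzero rows, so rank(C) = 2.

2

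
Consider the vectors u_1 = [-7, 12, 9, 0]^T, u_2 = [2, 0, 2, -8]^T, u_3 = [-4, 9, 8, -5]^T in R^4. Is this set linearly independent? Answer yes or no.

no

Form the matrix with these vectors as rows and row reduce.
R2 ← R2 + (2/7)·R1: [0, 24/7, 32/7, -8]
R3 ← R3 − (4/7)·R1: [0, 15/7, 20/7, -5]
R3 ← R3 − (5/8)·R2: [0, 0, 0, 0]
2 nonzero rows, so the 3 vectors span a space of dimension 2.
Since 2 < 3, the vectors are linearly dependent.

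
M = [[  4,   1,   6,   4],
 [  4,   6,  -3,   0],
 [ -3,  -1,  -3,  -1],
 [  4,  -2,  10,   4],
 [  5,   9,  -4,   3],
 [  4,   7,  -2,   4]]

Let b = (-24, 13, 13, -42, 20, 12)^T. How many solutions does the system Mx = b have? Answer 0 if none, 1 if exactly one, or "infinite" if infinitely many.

infinite

Row reduce the augmented matrix [M | b].
R2 ← R2 − R1: [0, 5, -9, -4, 37]
R3 ← R3 + (3/4)·R1: [0, -1/4, 3/2, 2, -5]
R4 ← R4 − R1: [0, -3, 4, 0, -18]
R5 ← R5 − (5/4)·R1: [0, 31/4, -23/2, -2, 50]
R6 ← R6 − R1: [0, 6, -8, 0, 36]
R3 ← R3 + (1/20)·R2: [0, 0, 21/20, 9/5, -63/20]
R4 ← R4 + (3/5)·R2: [0, 0, -7/5, -12/5, 21/5]
R5 ← R5 − (31/20)·R2: [0, 0, 49/20, 21/5, -147/20]
R6 ← R6 − (6/5)·R2: [0, 0, 14/5, 24/5, -42/5]
R4 ← R4 + (4/3)·R3: [0, 0, 0, 0, 0]
R5 ← R5 − (7/3)·R3: [0, 0, 0, 0, 0]
R6 ← R6 − (8/3)·R3: [0, 0, 0, 0, 0]
The echelon form has 3 nonzero rows, and every pivot lies in the first 4 columns, so rank(M) = rank([M|b]) = 3.
The system is consistent.
rank = 3 < 4 unknowns, so there are infinitely many solutions.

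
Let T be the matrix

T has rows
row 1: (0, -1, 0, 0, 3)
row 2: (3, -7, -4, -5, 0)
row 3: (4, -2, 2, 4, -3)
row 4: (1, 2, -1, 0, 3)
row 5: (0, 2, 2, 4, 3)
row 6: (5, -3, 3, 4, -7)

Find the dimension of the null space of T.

0

Row reduce to echelon form.
Swap R1 ↔ R2
R3 ← R3 − (4/3)·R1: [0, 22/3, 22/3, 32/3, -3]
R4 ← R4 − (1/3)·R1: [0, 13/3, 1/3, 5/3, 3]
R6 ← R6 − (5/3)·R1: [0, 26/3, 29/3, 37/3, -7]
R3 ← R3 + (22/3)·R2: [0, 0, 22/3, 32/3, 19]
R4 ← R4 + (13/3)·R2: [0, 0, 1/3, 5/3, 16]
R5 ← R5 + (2)·R2: [0, 0, 2, 4, 9]
R6 ← R6 + (26/3)·R2: [0, 0, 29/3, 37/3, 19]
R4 ← R4 − (1/22)·R3: [0, 0, 0, 13/11, 333/22]
R5 ← R5 − (3/11)·R3: [0, 0, 0, 12/11, 42/11]
R6 ← R6 − (29/22)·R3: [0, 0, 0, -19/11, -133/22]
R5 ← R5 − (12/13)·R4: [0, 0, 0, 0, -132/13]
R6 ← R6 + (19/13)·R4: [0, 0, 0, 0, 209/13]
R6 ← R6 + (19/12)·R5: [0, 0, 0, 0, 0]
5 nonzero rows, so rank(T) = 5.
T has 5 columns; by rank–nullity, nullity = 5 − 5 = 0.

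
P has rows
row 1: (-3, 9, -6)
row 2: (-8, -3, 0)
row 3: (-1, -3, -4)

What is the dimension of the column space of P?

Row reduce to echelon form.
R2 ← R2 − (8/3)·R1: [0, -27, 16]
R3 ← R3 − (1/3)·R1: [0, -6, -2]
R3 ← R3 − (2/9)·R2: [0, 0, -50/9]
Echelon form has 3 nonzero rows, so rank(P) = 3.
The column space has dimension equal to the rank: 3.

3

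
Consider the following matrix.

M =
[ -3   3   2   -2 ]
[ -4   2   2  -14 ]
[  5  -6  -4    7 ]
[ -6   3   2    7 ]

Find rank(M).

Row reduce to echelon form.
R2 ← R2 − (4/3)·R1: [0, -2, -2/3, -34/3]
R3 ← R3 + (5/3)·R1: [0, -1, -2/3, 11/3]
R4 ← R4 − (2)·R1: [0, -3, -2, 11]
R3 ← R3 − (1/2)·R2: [0, 0, -1/3, 28/3]
R4 ← R4 − (3/2)·R2: [0, 0, -1, 28]
R4 ← R4 − (3)·R3: [0, 0, 0, 0]
Echelon form has 3 nonzero rows, so rank(M) = 3.

3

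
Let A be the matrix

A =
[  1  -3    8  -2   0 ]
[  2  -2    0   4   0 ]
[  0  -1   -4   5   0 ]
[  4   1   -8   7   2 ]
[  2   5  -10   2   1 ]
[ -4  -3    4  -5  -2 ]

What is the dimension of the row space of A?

Row reduce to echelon form.
R2 ← R2 − (2)·R1: [0, 4, -16, 8, 0]
R4 ← R4 − (4)·R1: [0, 13, -40, 15, 2]
R5 ← R5 − (2)·R1: [0, 11, -26, 6, 1]
R6 ← R6 + (4)·R1: [0, -15, 36, -13, -2]
R3 ← R3 + (1/4)·R2: [0, 0, -8, 7, 0]
R4 ← R4 − (13/4)·R2: [0, 0, 12, -11, 2]
R5 ← R5 − (11/4)·R2: [0, 0, 18, -16, 1]
R6 ← R6 + (15/4)·R2: [0, 0, -24, 17, -2]
R4 ← R4 + (3/2)·R3: [0, 0, 0, -1/2, 2]
R5 ← R5 + (9/4)·R3: [0, 0, 0, -1/4, 1]
R6 ← R6 − (3)·R3: [0, 0, 0, -4, -2]
R5 ← R5 − (1/2)·R4: [0, 0, 0, 0, 0]
R6 ← R6 − (8)·R4: [0, 0, 0, 0, -18]
Swap R5 ↔ R6
Echelon form has 5 nonzero rows, so rank(A) = 5.
The row space has dimension equal to the rank: 5.

5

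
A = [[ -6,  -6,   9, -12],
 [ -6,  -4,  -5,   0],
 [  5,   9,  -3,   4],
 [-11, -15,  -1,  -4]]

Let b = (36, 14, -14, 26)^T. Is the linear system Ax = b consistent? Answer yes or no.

yes

Row reduce the augmented matrix [A | b].
R2 ← R2 − R1: [0, 2, -14, 12, -22]
R3 ← R3 + (5/6)·R1: [0, 4, 9/2, -6, 16]
R4 ← R4 − (11/6)·R1: [0, -4, -35/2, 18, -40]
R3 ← R3 − (2)·R2: [0, 0, 65/2, -30, 60]
R4 ← R4 + (2)·R2: [0, 0, -91/2, 42, -84]
R4 ← R4 + (7/5)·R3: [0, 0, 0, 0, 0]
The echelon form has 3 nonzero rows, and every pivot lies in the first 4 columns, so rank(A) = rank([A|b]) = 3.
The system is consistent.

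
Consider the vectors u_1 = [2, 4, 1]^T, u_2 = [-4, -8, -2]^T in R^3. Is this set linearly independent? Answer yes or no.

no

Form the matrix with these vectors as rows and row reduce.
R2 ← R2 + (2)·R1: [0, 0, 0]
1 nonzero row, so the 2 vectors span a space of dimension 1.
Since 1 < 2, the vectors are linearly dependent.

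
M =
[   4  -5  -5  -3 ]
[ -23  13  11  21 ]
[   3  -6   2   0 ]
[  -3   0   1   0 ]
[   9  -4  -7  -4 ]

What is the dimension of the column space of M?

4

Row reduce to echelon form.
R2 ← R2 + (23/4)·R1: [0, -63/4, -71/4, 15/4]
R3 ← R3 − (3/4)·R1: [0, -9/4, 23/4, 9/4]
R4 ← R4 + (3/4)·R1: [0, -15/4, -11/4, -9/4]
R5 ← R5 − (9/4)·R1: [0, 29/4, 17/4, 11/4]
R3 ← R3 − (1/7)·R2: [0, 0, 58/7, 12/7]
R4 ← R4 − (5/21)·R2: [0, 0, 31/21, -22/7]
R5 ← R5 + (29/63)·R2: [0, 0, -247/63, 94/21]
R4 ← R4 − (31/174)·R3: [0, 0, 0, -100/29]
R5 ← R5 + (247/522)·R3: [0, 0, 0, 460/87]
R5 ← R5 + (23/15)·R4: [0, 0, 0, 0]
Echelon form has 4 nonzero rows, so rank(M) = 4.
The column space has dimension equal to the rank: 4.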